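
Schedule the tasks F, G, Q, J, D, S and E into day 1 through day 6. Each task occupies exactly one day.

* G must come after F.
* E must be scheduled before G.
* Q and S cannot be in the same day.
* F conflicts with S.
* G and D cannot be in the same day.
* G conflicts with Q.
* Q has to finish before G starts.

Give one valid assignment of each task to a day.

E=day 1, Q=day 1, J=day 1, D=day 1, G=day 2, S=day 2, F=day 1

Checking: F(day 1) before G(day 2); E(day 1) before G(day 2); Q(day 1) before G(day 2); Q(day 1) != S(day 2); G(day 2) != Q(day 1); G(day 2) != D(day 1); F(day 1) != S(day 2).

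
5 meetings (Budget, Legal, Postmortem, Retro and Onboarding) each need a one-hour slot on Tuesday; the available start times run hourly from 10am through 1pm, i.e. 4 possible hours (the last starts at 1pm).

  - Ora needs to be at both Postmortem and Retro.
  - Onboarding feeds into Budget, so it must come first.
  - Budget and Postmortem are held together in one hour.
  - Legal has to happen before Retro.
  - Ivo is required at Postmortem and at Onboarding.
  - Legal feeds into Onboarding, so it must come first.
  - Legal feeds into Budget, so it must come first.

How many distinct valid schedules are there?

7

Splitting on Budget: it can be 12pm (2), 1pm (5). Listing each branch's schedules as (Legal, Postmortem, Retro, Onboarding):
Budget=12pm: (10am,12pm,11am,11am) (10am,12pm,1pm,11am) — 2.
Budget=1pm: (10am,1pm,11am,11am) (10am,1pm,11am,12pm) (10am,1pm,12pm,11am) (10am,1pm,12pm,12pm) (11am,1pm,12pm,12pm) — 5.
Summing: 2 + 5 = 7.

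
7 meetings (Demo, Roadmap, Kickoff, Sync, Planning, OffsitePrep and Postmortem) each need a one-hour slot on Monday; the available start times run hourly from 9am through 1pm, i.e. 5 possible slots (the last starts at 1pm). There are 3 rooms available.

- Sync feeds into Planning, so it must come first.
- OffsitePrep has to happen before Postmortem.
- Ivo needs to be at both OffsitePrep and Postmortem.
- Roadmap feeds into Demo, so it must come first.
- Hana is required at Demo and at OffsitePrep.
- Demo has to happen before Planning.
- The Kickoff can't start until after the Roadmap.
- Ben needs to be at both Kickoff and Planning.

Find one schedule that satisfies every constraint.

Postmortem=10am, OffsitePrep=9am, Demo=10am, Roadmap=9am, Planning=11am, Kickoff=10am, Sync=9am

Checking: Sync(9am) before Planning(11am); Demo(10am) before Planning(11am); Roadmap(9am) before Demo(10am); OffsitePrep(9am) before Postmortem(10am); Roadmap(9am) before Kickoff(10am); Demo(10am) != OffsitePrep(9am); OffsitePrep(9am) != Postmortem(10am); Kickoff(10am) != Planning(11am); max 3 per slot (cap 3).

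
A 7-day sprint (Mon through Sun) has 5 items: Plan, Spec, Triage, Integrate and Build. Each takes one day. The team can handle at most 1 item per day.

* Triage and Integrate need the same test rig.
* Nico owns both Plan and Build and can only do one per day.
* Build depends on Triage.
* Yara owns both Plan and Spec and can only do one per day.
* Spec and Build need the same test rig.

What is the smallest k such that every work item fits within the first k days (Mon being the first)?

5

The precedence chain requires at least 2 distinct days.
With at most 1 per day and 5 work items, at least 5 days are needed.
5 works (last occupied day: Fri): for example Integrate -> Fri, Spec -> Thu, Build -> Tue, Plan -> Wed, Triage -> Mon.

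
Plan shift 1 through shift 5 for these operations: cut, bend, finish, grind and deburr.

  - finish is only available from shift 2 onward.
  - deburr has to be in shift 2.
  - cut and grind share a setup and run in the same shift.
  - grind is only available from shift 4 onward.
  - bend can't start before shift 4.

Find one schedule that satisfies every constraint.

finish -> shift 2; cut -> shift 4; deburr -> shift 2; bend -> shift 4; grind -> shift 4

Checking: cut = grind = shift 4; finish=shift 2 in [shift 2,shift 5]; bend=shift 4 in [shift 4,shift 5]; deburr=shift 2 in [shift 2,shift 2]; grind=shift 4 in [shift 4,shift 5].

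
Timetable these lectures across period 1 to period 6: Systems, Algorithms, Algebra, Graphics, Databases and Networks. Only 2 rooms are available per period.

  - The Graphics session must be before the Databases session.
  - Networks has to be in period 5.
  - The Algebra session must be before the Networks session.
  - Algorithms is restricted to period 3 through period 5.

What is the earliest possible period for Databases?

period 2

Precedence pushes Databases to at least period 2.
Databases at period 2 is achievable: Systems=period 2; Databases=period 2; Algebra=period 1; Networks=period 5; Graphics=period 1; Algorithms=period 3.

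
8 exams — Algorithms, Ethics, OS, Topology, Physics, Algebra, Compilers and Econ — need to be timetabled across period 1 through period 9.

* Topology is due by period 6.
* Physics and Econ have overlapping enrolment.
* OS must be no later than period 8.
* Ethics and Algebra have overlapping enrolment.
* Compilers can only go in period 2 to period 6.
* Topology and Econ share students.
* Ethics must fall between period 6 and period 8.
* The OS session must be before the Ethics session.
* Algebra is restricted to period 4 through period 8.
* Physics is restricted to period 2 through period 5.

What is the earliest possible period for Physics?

period 2

Physics is available from period 2; Physics's own window allows nothing later than period 5.
Physics at period 2 is achievable: Compilers=period 2; Econ=period 3; Algebra=period 4; Physics=period 2; Topology=period 1; Algorithms=period 1; Ethics=period 6; OS=period 1.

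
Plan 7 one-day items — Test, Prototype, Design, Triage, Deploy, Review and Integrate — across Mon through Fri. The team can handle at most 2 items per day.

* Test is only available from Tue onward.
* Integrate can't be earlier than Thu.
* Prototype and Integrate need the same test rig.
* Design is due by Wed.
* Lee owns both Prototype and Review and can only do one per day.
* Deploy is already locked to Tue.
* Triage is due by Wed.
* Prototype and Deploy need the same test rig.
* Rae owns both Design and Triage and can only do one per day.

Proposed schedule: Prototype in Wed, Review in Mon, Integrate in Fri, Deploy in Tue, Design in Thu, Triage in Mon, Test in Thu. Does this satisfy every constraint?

No — it violates: Design is due by Wed

Deploy is already locked to Tue — holds.
Test is only available from Tue onward — holds.
Integrate can't be earlier than Thu — holds.
Prototype and Deploy need the same test rig — holds.
Rae owns both Design and Triage and can only do one per day — holds.
Design is due by Wed — violated.
Prototype and Integrate need the same test rig — holds.
Triage is due by Wed — holds.
The team can handle at most 2 items per day — holds.
Lee owns both Prototype and Review and can only do one per day — holds.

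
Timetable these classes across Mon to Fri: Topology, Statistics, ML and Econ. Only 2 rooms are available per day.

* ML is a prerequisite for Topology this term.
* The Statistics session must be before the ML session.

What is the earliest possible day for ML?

Precedence pushes ML to at least Tue; downstream work caps ML at Thu.
ML at Tue is achievable: ML in Tue; Statistics in Mon; Topology in Wed; Econ in Mon.

Tue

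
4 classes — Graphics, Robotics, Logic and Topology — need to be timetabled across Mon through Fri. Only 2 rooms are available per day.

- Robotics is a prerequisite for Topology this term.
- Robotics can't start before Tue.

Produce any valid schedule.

Logic=Mon, Robotics=Tue, Graphics=Mon, Topology=Wed

Checking: Robotics(Tue) before Topology(Wed); Robotics=Tue in [Tue,Fri]; max 2 per day (cap 2).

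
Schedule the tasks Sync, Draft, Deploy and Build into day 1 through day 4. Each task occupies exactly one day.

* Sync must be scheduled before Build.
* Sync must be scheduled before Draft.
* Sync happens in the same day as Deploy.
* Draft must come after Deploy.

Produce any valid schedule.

Deploy -> day 1; Build -> day 2; Sync -> day 1; Draft -> day 2

Checking: Deploy(day 1) before Draft(day 2); Sync(day 1) before Build(day 2); Sync(day 1) before Draft(day 2); Sync = Deploy = day 1.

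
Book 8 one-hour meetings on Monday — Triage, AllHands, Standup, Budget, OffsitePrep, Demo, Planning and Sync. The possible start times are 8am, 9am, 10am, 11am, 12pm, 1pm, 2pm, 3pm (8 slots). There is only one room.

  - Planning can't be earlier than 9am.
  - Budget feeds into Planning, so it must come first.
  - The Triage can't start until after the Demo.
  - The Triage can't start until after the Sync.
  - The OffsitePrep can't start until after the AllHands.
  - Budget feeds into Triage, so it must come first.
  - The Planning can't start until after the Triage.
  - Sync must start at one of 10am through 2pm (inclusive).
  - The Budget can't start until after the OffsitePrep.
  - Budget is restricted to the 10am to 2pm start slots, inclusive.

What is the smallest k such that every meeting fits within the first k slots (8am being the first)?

8

The precedence chain requires at least 5 distinct slots.
With at most 1 per slot and 8 meetings, at least 8 slots are needed.
8 works (last occupied slot: 3pm): for example AllHands in 8am, Budget in 10am, Triage in 1pm, Standup in 3pm, Demo in 12pm, Sync in 11am, Planning in 2pm, OffsitePrep in 9am.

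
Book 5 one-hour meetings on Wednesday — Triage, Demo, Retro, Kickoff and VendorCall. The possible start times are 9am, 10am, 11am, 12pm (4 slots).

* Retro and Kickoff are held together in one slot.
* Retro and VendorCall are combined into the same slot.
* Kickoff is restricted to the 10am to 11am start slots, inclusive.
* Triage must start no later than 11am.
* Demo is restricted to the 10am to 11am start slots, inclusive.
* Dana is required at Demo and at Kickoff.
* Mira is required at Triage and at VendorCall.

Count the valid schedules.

Enumerating: Demo in 10am, Triage in 9am, Retro in 11am, VendorCall in 11am, Kickoff in 11am | Demo=10am; VendorCall=11am; Retro=11am; Triage=10am; Kickoff=11am | Triage=9am; Demo=11am; Kickoff=10am; Retro=10am; VendorCall=10am | Kickoff in 10am, VendorCall in 10am, Triage in 11am, Retro in 10am, Demo in 11am.

4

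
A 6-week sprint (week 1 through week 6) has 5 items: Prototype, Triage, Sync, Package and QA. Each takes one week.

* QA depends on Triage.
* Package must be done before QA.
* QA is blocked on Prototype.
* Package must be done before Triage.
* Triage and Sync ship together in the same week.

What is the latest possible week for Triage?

Precedence pushes Triage to at least week 2; downstream work caps Triage at week 5.
Triage at week 5 is achievable: Prototype=week 1; QA=week 6; Package=week 1; Triage=week 5; Sync=week 5.

week 5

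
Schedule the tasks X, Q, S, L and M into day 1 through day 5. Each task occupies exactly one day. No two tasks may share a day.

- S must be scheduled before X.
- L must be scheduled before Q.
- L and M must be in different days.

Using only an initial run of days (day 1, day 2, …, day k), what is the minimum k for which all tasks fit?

The precedence chain requires at least 2 distinct days.
With at most 1 per day and 5 tasks, at least 5 days are needed.
5 works (last occupied day: day 5): for example X -> day 2; S -> day 1; L -> day 3; M -> day 5; Q -> day 4.

5 days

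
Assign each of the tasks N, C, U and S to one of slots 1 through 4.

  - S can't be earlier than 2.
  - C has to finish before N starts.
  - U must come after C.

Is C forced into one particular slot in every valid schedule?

C can be 1 (e.g. S=2, N=2, U=2, C=1) or 2 (e.g. U=3; S=2; C=2; N=3).

No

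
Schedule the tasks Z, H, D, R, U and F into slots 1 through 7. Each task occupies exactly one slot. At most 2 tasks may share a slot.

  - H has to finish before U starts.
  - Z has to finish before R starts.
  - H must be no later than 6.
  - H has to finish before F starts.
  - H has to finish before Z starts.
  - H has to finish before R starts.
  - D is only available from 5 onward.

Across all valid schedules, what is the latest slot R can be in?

Precedence pushes R to at least 3.
R at 7 is achievable: U in 2, F in 3, D in 5, Z in 2, H in 1, R in 7.

7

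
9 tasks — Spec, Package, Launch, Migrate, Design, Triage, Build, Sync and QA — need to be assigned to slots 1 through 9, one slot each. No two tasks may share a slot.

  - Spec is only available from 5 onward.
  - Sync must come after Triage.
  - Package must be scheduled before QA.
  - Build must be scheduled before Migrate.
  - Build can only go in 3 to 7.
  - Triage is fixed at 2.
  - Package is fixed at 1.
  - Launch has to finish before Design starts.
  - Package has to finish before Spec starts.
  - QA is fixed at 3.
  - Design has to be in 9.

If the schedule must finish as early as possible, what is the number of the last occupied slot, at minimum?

slot 9

The precedence chain requires at least 2 distinct slots.
With at most 1 per slot and 9 tasks, at least 9 slots are needed.
Design can't be placed before 9, so the schedule must run through at least slot 9.
9 works (last occupied slot: 9): for example Build in 4, Triage in 2, QA in 3, Spec in 5, Sync in 8, Design in 9, Launch in 6, Migrate in 7, Package in 1.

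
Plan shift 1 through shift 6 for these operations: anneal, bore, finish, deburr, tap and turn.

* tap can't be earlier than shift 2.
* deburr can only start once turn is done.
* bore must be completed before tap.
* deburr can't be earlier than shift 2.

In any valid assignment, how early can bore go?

shift 1

Downstream work caps bore at shift 5.
bore at shift 1 is achievable: bore -> shift 1; turn -> shift 1; tap -> shift 2; finish -> shift 1; deburr -> shift 2; anneal -> shift 1.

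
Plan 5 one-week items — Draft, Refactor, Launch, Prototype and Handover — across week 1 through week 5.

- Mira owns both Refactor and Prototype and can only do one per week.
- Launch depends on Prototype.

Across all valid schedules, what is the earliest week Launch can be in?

week 2

Precedence pushes Launch to at least week 2.
Launch at week 2 is achievable: Refactor in week 2, Prototype in week 1, Draft in week 1, Handover in week 1, Launch in week 2.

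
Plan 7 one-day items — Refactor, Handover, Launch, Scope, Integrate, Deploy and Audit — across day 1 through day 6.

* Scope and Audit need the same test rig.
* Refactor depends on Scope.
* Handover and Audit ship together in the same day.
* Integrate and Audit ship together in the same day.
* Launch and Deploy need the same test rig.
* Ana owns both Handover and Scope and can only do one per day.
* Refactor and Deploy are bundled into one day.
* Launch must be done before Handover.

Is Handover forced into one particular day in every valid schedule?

No

Handover can be day 2 (e.g. Launch=day 1, Refactor=day 2, Deploy=day 2, Integrate=day 2, Scope=day 1, Handover=day 2, Audit=day 2) or day 3 (e.g. Refactor -> day 2, Handover -> day 3, Audit -> day 3, Scope -> day 1, Integrate -> day 3, Deploy -> day 2, Launch -> day 1).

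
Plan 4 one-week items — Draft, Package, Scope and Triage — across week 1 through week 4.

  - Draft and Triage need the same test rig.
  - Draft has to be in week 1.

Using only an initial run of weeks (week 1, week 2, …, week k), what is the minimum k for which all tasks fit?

Could 1 week be enough, i.e. nothing placed later than week 1? No: Draft's window within 1 week is {week 1}; Triage can't share with Draft (week 1) → nothing is left.
So 1 week is not enough.
2 works (last occupied week: week 2): for example Draft=week 1, Triage=week 2, Scope=week 1, Package=week 1.

2 weeks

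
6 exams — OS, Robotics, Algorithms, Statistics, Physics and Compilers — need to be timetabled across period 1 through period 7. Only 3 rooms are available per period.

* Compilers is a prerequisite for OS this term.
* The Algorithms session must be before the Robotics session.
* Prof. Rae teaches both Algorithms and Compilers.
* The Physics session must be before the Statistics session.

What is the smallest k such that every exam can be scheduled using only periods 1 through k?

3 periods

The precedence chain requires at least 2 distinct periods.
With at most 3 per period and 6 exams, at least 2 periods are needed.
Could 2 periods be enough, i.e. nothing placed later than period 2? No: OS must come after Compilers (at period 1 or later) → {period 2}; Compilers must come before OS (at period 2 or earlier) → {period 1}; Robotics must come after Algorithms (at period 1 or later) → {period 2}; Algorithms must come before Robotics (at period 2 or earlier) → {period 1}; Compilers can't share with Algorithms (period 1) → nothing is left.
So 2 periods is not enough.
3 works (last occupied period: period 3): for example OS -> period 2, Robotics -> period 3, Statistics -> period 2, Physics -> period 1, Compilers -> period 1, Algorithms -> period 2.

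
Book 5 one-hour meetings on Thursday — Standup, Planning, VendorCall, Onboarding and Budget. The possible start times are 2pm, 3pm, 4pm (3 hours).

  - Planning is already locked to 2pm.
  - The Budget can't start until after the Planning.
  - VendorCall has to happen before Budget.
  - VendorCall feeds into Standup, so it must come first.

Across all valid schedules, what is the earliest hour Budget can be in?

3pm

Precedence pushes Budget to at least 3pm.
Budget at 3pm is achievable: VendorCall -> 2pm; Budget -> 3pm; Standup -> 3pm; Planning -> 2pm; Onboarding -> 2pm.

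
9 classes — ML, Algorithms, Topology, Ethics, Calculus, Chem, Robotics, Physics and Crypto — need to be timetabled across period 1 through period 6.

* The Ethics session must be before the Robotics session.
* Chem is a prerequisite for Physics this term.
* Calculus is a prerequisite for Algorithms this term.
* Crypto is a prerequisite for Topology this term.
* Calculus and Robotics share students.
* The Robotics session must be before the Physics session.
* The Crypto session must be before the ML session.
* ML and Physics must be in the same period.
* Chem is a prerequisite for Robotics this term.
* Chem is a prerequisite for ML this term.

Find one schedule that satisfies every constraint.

Physics in period 3; Ethics in period 1; Chem in period 1; Crypto in period 1; ML in period 3; Calculus in period 1; Topology in period 2; Robotics in period 2; Algorithms in period 2

Checking: Chem(period 1) before ML(period 3); Ethics(period 1) before Robotics(period 2); Robotics(period 2) before Physics(period 3); Chem(period 1) before Physics(period 3); Chem(period 1) before Robotics(period 2); Crypto(period 1) before Topology(period 2); Calculus(period 1) before Algorithms(period 2); Crypto(period 1) before ML(period 3); Calculus(period 1) != Robotics(period 2); ML = Physics = period 3.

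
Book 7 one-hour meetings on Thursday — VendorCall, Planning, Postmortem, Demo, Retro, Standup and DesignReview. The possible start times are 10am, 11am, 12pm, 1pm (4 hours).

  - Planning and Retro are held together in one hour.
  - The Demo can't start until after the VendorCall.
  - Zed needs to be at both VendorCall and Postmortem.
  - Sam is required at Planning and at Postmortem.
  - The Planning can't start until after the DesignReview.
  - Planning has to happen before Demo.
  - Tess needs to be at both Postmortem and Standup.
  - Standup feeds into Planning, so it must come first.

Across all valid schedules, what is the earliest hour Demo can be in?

Precedence pushes Demo to at least 12pm.
Demo at 12pm is achievable: Retro in 11am; VendorCall in 10am; Demo in 12pm; Postmortem in 12pm; DesignReview in 10am; Standup in 10am; Planning in 11am.

12pm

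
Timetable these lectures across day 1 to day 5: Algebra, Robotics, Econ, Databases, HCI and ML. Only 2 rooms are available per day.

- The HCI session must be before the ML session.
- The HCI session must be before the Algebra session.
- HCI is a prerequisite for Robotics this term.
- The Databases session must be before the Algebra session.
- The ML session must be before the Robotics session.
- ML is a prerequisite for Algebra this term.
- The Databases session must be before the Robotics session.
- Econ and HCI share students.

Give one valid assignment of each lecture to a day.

Robotics in day 3; Databases in day 1; Econ in day 2; HCI in day 1; ML in day 2; Algebra in day 3

Checking: HCI(day 1) before Robotics(day 3); Databases(day 1) before Robotics(day 3); HCI(day 1) before Algebra(day 3); ML(day 2) before Robotics(day 3); ML(day 2) before Algebra(day 3); HCI(day 1) before ML(day 2); Databases(day 1) before Algebra(day 3); Econ(day 2) != HCI(day 1); max 2 per day (cap 2).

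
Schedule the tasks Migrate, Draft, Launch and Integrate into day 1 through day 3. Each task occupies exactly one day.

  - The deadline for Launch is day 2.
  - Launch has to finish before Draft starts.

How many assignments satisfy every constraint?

Splitting on Migrate: it can be day 1 (9), day 2 (9), day 3 (9). Listing each branch's schedules as (Draft, Launch, Integrate) by day number:
Migrate=day 1: (2,1,1) (2,1,2) (2,1,3) (3,1,1) (3,1,2) (3,1,3) (3,2,1) (3,2,2) (3,2,3) — 9.
Migrate=day 2: (2,1,1) (2,1,2) (2,1,3) (3,1,1) (3,1,2) (3,1,3) (3,2,1) (3,2,2) (3,2,3) — 9.
Migrate=day 3: (2,1,1) (2,1,2) (2,1,3) (3,1,1) (3,1,2) (3,1,3) (3,2,1) (3,2,2) (3,2,3) — 9.
Summing: 9 + 9 + 9 = 27.

27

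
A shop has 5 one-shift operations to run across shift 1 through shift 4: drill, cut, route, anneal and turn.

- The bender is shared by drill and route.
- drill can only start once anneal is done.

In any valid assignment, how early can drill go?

shift 2

Precedence pushes drill to at least shift 2.
drill at shift 2 is achievable: route -> shift 1; anneal -> shift 1; turn -> shift 1; drill -> shift 2; cut -> shift 1.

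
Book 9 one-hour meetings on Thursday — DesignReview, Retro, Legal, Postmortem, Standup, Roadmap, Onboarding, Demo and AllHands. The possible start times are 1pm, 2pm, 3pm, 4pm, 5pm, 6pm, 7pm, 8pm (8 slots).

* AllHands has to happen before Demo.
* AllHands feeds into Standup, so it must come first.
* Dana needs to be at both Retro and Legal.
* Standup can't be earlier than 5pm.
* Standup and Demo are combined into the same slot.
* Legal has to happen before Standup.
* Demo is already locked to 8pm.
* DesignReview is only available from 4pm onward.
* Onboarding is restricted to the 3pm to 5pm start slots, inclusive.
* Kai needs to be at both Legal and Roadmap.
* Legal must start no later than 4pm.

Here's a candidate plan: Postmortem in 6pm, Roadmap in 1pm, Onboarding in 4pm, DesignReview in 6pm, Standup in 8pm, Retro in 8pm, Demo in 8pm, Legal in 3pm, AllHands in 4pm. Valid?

Legal must start no later than 4pm — holds.
Demo is already locked to 8pm — holds.
Onboarding is restricted to the 3pm to 5pm start slots, inclusive — holds.
Standup and Demo are combined into the same slot — holds.
AllHands feeds into Standup, so it must come first — holds.
AllHands has to happen before Demo — holds.
DesignReview is only available from 4pm onward — holds.
Dana needs to be at both Retro and Legal — holds.
Kai needs to be at both Legal and Roadmap — holds.
Standup can't be earlier than 5pm — holds.
Legal has to happen before Standup — holds.

Valid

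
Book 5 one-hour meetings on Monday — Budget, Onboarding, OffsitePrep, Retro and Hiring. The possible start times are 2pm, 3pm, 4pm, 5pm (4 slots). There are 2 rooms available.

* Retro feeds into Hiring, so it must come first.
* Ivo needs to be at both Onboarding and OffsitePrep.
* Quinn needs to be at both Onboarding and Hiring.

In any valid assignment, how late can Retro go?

4pm

Downstream work caps Retro at 4pm.
Retro at 4pm is achievable: Hiring in 5pm, OffsitePrep in 3pm, Budget in 2pm, Retro in 4pm, Onboarding in 2pm.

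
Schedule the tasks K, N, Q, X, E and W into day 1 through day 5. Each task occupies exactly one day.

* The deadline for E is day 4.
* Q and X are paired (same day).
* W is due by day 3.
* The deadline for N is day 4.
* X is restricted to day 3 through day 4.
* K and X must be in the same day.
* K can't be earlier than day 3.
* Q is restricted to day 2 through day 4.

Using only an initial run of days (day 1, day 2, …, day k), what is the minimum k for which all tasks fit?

K can't be placed before day 3, so the schedule must run through at least day 3.
3 works (last occupied day: day 3): for example X -> day 3, K -> day 3, Q -> day 3, E -> day 1, W -> day 1, N -> day 1.

3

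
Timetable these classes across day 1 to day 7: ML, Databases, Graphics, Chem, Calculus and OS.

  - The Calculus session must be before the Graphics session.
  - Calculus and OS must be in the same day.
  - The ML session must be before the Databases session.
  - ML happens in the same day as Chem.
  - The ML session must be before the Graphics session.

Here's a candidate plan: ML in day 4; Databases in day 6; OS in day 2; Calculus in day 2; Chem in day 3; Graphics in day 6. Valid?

Invalid. ML happens in the same day as Chem.

The ML session must be before the Databases session — holds.
Calculus and OS must be in the same day — holds.
ML happens in the same day as Chem — violated.
The ML session must be before the Graphics session — holds.
The Calculus session must be before the Graphics session — holds.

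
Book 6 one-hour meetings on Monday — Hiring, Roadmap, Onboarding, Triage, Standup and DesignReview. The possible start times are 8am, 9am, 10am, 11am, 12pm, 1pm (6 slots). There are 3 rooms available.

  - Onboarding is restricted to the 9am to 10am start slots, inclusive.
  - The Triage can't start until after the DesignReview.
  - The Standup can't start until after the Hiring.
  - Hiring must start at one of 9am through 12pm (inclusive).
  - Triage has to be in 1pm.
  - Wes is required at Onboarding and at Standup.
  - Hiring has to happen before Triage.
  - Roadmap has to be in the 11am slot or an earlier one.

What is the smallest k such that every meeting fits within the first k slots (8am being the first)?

The precedence chain requires at least 2 distinct slots.
With at most 3 per slot and 6 meetings, at least 2 slots are needed.
Triage can't be placed before 1pm — that is slot 6 counting from 8am — so the schedule must run through at least 6 slots.
6 works (last occupied slot: 1pm): for example DesignReview -> 8am, Onboarding -> 9am, Triage -> 1pm, Roadmap -> 8am, Standup -> 10am, Hiring -> 9am.

6 slots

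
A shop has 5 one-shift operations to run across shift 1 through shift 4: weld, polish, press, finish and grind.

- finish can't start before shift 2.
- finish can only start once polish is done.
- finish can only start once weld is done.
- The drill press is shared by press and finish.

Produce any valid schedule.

polish -> shift 1, weld -> shift 1, grind -> shift 1, finish -> shift 2, press -> shift 1

Checking: polish(shift 1) before finish(shift 2); weld(shift 1) before finish(shift 2); press(shift 1) != finish(shift 2); finish=shift 2 in [shift 2,shift 4].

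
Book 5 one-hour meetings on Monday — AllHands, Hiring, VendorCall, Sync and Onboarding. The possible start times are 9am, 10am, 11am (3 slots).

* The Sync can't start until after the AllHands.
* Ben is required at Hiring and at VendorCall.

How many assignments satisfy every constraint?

Splitting on AllHands: it can be 9am (36), 10am (18). Listing each branch's schedules as (Hiring, VendorCall, Sync, Onboarding):
AllHands=9am: (9am,10am,10am,9am) (9am,10am,10am,10am) (9am,10am,10am,11am) (9am,10am,11am,9am) (9am,10am,11am,10am) (9am,10am,11am,11am) (9am,11am,10am,9am) (9am,11am,10am,10am) (9am,11am,10am,11am) (9am,11am,11am,9am) (9am,11am,11am,10am) (9am,11am,11am,11am) (10am,9am,10am,9am) (10am,9am,10am,10am) (10am,9am,10am,11am) (10am,9am,11am,9am) (10am,9am,11am,10am) (10am,9am,11am,11am) (10am,11am,10am,9am) (10am,11am,10am,10am) (10am,11am,10am,11am) (10am,11am,11am,9am) (10am,11am,11am,10am) (10am,11am,11am,11am) (11am,9am,10am,9am) (11am,9am,10am,10am) (11am,9am,10am,11am) (11am,9am,11am,9am) (11am,9am,11am,10am) (11am,9am,11am,11am) (11am,10am,10am,9am) (11am,10am,10am,10am) (11am,10am,10am,11am) (11am,10am,11am,9am) (11am,10am,11am,10am) (11am,10am,11am,11am) — 36.
AllHands=10am: (9am,10am,11am,9am) (9am,10am,11am,10am) (9am,10am,11am,11am) (9am,11am,11am,9am) (9am,11am,11am,10am) (9am,11am,11am,11am) (10am,9am,11am,9am) (10am,9am,11am,10am) (10am,9am,11am,11am) (10am,11am,11am,9am) (10am,11am,11am,10am) (10am,11am,11am,11am) (11am,9am,11am,9am) (11am,9am,11am,10am) (11am,9am,11am,11am) (11am,10am,11am,9am) (11am,10am,11am,10am) (11am,10am,11am,11am) — 18.
Summing: 36 + 18 = 54.

54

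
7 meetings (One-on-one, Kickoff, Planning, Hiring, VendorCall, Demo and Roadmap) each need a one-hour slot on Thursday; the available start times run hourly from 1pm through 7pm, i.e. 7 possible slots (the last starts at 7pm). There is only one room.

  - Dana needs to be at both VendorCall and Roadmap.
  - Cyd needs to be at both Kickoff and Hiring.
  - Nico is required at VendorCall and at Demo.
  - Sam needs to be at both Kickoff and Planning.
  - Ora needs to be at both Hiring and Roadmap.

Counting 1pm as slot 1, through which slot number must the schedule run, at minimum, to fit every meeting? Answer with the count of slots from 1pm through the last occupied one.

With at most 1 per slot and 7 meetings, at least 7 slots are needed.
7 works (last occupied slot: 7pm): for example Demo=6pm, VendorCall=5pm, Planning=3pm, Hiring=4pm, Roadmap=7pm, Kickoff=2pm, One-on-one=1pm.

7 slots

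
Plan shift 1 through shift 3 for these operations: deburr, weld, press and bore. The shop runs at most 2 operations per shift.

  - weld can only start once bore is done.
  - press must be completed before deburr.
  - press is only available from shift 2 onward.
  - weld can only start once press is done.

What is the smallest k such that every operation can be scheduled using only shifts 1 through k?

3

The precedence chain requires at least 2 distinct shifts.
With at most 2 per shift and 4 operations, at least 2 shifts are needed.
Propagating the time windows through the other constraints, deburr can't land before shift 3, so the schedule must run through at least shift 3.
3 works (last occupied shift: shift 3): for example deburr in shift 3, press in shift 2, weld in shift 3, bore in shift 1.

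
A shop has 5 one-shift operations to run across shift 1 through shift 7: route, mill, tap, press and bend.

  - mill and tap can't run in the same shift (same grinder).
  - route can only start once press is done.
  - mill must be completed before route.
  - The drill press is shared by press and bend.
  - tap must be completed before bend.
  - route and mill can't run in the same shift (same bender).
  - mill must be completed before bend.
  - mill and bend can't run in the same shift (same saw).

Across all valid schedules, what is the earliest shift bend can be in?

shift 3

Precedence pushes bend to at least shift 2.
bend at shift 3 is achievable: route in shift 2, press in shift 1, bend in shift 3, mill in shift 1, tap in shift 2.
Nothing earlier works — the conflict constraints rule out every shift before shift 3.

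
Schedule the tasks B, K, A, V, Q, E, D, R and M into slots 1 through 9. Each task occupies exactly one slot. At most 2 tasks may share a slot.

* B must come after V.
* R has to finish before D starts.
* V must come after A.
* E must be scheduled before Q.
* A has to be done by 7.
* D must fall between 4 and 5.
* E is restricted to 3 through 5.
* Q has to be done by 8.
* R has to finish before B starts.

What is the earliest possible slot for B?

Precedence pushes B to at least 3.
B at 3 is achievable: Q in 4; E in 3; V in 2; D in 4; K in 2; B in 3; A in 1; R in 1; M in 5.

3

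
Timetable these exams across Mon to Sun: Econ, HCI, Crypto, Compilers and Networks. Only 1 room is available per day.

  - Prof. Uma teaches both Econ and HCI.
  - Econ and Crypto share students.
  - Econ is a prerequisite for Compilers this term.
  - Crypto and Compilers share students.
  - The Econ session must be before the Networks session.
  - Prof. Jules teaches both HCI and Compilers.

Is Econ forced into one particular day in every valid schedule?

No

Econ can be Mon (e.g. Compilers in Tue, HCI in Thu, Econ in Mon, Crypto in Fri, Networks in Wed) or Tue (e.g. HCI in Mon, Crypto in Fri, Compilers in Wed, Econ in Tue, Networks in Thu).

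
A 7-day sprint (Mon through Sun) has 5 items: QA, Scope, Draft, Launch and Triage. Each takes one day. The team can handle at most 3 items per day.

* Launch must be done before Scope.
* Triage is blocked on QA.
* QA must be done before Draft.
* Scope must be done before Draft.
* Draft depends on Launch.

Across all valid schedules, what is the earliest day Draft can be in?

Precedence pushes Draft to at least Wed.
Draft at Wed is achievable: Draft -> Wed, Launch -> Mon, QA -> Mon, Scope -> Tue, Triage -> Tue.

Wed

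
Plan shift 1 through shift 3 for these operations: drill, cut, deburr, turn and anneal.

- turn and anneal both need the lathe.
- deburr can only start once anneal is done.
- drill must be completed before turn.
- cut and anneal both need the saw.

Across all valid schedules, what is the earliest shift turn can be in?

Precedence pushes turn to at least shift 2.
turn at shift 2 is achievable: anneal=shift 1, turn=shift 2, cut=shift 2, drill=shift 1, deburr=shift 2.

shift 2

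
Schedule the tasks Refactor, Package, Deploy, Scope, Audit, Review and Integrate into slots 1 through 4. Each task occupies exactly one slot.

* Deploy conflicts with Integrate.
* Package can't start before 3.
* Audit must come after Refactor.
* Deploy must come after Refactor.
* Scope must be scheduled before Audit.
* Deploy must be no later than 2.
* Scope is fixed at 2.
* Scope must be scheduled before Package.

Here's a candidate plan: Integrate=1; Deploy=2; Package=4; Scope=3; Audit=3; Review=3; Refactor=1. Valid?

Package can't start before 3 — holds.
Scope is fixed at 2 — violated.
Audit must come after Refactor — holds.
Deploy must come after Refactor — holds.
Scope must be scheduled before Package — holds.
Deploy conflicts with Integrate — holds.
Deploy must be no later than 2 — holds.
Scope must be scheduled before Audit — violated.

Invalid. Scope is fixed at 2.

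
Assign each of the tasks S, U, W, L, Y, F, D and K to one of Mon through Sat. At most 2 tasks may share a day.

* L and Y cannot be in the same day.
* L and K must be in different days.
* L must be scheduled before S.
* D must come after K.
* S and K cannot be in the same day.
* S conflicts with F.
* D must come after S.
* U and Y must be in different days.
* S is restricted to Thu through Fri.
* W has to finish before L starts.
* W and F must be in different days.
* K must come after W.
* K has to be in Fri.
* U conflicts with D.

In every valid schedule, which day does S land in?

Thu

S's window is Thu–Fri.
K is fixed at Fri, and S can't share a day with K.
So S must be Thu.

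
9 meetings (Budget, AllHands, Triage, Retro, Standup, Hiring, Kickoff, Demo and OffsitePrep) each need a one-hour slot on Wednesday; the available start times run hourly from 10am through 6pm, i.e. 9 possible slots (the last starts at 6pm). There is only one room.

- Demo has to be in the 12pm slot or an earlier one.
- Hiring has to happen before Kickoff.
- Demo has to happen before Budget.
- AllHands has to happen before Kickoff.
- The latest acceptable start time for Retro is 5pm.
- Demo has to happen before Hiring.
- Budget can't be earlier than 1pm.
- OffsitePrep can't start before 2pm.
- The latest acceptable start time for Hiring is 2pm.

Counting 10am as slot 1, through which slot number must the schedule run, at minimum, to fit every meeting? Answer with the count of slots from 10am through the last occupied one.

The precedence chain requires at least 3 distinct slots.
With at most 1 per slot and 9 meetings, at least 9 slots are needed.
OffsitePrep can't be placed before 2pm — that is slot 5 counting from 10am — so the schedule must run through at least 5 slots.
9 works (last occupied slot: 6pm): for example Standup in 6pm; OffsitePrep in 2pm; Retro in 12pm; Budget in 1pm; Demo in 10am; Hiring in 11am; Kickoff in 4pm; AllHands in 3pm; Triage in 5pm.

9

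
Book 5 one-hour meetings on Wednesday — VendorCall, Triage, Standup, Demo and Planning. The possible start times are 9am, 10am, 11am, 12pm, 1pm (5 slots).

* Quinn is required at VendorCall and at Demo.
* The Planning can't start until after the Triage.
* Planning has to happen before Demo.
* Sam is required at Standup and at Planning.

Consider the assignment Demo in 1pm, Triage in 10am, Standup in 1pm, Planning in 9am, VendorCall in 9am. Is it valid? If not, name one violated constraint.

Quinn is required at VendorCall and at Demo — holds.
Sam is required at Standup and at Planning — holds.
The Planning can't start until after the Triage — violated.
Planning has to happen before Demo — holds.

No. The Planning can't start until after the Triage is not satisfied.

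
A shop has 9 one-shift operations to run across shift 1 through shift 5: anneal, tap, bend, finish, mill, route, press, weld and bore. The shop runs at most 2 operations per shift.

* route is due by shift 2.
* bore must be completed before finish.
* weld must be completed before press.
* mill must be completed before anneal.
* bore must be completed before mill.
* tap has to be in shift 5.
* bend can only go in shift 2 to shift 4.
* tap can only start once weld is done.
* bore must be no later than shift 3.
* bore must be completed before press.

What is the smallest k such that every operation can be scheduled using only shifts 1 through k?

5 shifts

The precedence chain requires at least 3 distinct shifts.
With at most 2 per shift and 9 operations, at least 5 shifts are needed.
tap can't be placed before shift 5, so the schedule must run through at least shift 5.
5 works (last occupied shift: shift 5): for example mill=shift 2; press=shift 4; finish=shift 4; bend=shift 2; route=shift 1; bore=shift 1; tap=shift 5; weld=shift 3; anneal=shift 3.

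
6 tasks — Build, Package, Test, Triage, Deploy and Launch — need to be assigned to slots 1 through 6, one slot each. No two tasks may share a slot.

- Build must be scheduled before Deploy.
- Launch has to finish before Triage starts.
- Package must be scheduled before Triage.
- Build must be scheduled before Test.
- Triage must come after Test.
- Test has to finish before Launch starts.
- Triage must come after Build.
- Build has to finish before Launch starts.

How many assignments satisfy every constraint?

19

Splitting on Build: it can be 1 (15), 2 (4). Listing each branch's schedules as (Package, Test, Triage, Deploy, Launch):
Build=1: (2,3,5,6,4) (2,3,6,4,5) (2,3,6,5,4) (2,4,6,3,5) (3,2,5,6,4) (3,2,6,4,5) (3,2,6,5,4) (3,4,6,2,5) (4,2,5,6,3) (4,2,6,3,5) (4,2,6,5,3) (4,3,6,2,5) (5,2,6,3,4) (5,2,6,4,3) (5,3,6,2,4) — 15.
Build=2: (1,3,5,6,4) (1,3,6,4,5) (1,3,6,5,4) (1,4,6,3,5) — 4.
Summing: 15 + 4 = 19.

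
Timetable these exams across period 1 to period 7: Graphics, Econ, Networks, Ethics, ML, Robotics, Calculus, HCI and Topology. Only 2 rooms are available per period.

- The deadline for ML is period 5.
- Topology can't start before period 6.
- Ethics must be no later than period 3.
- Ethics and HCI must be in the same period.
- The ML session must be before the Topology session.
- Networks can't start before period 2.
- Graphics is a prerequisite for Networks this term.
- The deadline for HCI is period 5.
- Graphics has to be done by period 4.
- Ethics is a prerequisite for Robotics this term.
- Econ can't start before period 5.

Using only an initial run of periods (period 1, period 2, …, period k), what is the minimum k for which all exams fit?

6

The precedence chain requires at least 2 distinct periods.
With at most 2 per period and 9 exams, at least 5 periods are needed.
Topology can't be placed before period 6, so the schedule must run through at least period 6.
6 works (last occupied period: period 6): for example Topology=period 6, Graphics=period 2, Robotics=period 3, ML=period 2, Ethics=period 1, Calculus=period 4, HCI=period 1, Networks=period 3, Econ=period 5.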